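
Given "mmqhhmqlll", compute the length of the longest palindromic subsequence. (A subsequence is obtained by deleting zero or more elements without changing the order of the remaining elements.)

One longest palindromic subsequence is qhhq (positions 3,4,5,7); it reads the same forward and backward, and the interval DP gives dp[1][10] = 4.

4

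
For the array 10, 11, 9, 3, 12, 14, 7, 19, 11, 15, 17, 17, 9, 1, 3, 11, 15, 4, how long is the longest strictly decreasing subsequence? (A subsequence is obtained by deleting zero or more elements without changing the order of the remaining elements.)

4

Scanning left to right, the best length ending at each element is: 10→1, 11→1, 9→2, 3→3, 12→1, 14→1, 7→3, 19→1, 11→2, 15→2, 17→2, 17→2, 9→3, 1→4, 3→4, 11→3, 15→3, 4→4.
So the longest decreasing subsequence has length 4, e.g. 10, 9, 3, 1.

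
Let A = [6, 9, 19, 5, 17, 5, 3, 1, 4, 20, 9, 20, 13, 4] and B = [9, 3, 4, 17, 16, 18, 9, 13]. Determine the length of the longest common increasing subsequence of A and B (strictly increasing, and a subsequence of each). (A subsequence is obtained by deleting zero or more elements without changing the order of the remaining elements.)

For each value that appears in both, track the longest common increasing run ending there.
The best achievable length is 4; one witness is 3, 4, 9, 13 (A-positions 7,9,11,13, B-positions 2,3,7,8).

4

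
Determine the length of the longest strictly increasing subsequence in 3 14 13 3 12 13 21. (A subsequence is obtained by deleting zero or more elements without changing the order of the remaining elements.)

One longest increasing subsequence is 3, 12, 13, 21 (positions 1,5,6,7), of length 4; no longer one exists.

4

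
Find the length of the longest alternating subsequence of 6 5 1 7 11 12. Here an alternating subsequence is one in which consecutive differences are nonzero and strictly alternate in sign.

3

A longest alternating subsequence is 6, 5, 7 (positions 1,2,4); its 2 consecutive differences strictly alternate in sign, and length 3 is optimal.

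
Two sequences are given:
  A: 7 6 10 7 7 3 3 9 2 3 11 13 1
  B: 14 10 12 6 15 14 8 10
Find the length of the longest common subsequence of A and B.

2

A longest common subsequence is 6, 10 (length 2); the LCS DP confirms no longer common subsequence exists.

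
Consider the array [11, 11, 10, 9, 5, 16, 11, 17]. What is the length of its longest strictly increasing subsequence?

3

One longest increasing subsequence is 11, 16, 17 (positions 1,6,8), of length 3; no longer one exists.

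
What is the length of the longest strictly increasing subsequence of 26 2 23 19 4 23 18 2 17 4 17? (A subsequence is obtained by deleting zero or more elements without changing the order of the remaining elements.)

3

Let dp[i] be the longest increasing subsequence ending at position i. Then dp = [1, 1, 2, 2, 2, 3, 3, 1, 3, 2, 3].
The maximum is 3; one witness is 2, 19, 23 at positions 2,4,6.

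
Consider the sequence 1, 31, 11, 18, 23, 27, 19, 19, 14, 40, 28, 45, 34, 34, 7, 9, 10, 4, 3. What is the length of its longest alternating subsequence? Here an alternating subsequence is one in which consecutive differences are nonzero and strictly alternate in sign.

11

Track the best alternating length ending on an up-step vs a down-step at each position: up/down = 1/1, 2/1, 2/3, 4/3, 4/3, 4/3, 4/5, 4/5, 4/5, 6/1, 6/7, 8/1, 8/9, 8/9, 2/9, 10/9, 10/9, 2/11, 2/11.
The maximum over both is 11; one such subsequence is 1, 31, 11, 23, 19, 40, 28, 45, 7, 9, 4.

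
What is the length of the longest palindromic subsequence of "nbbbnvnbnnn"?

7

Using dp[i][j] = 2 + dp[i+1][j−1] if the ends match, else max(dp[i+1][j], dp[i][j−1]):
dp[1][11] = 7. A witness is nnnbnnn at positions 1,5,7,8,9,10,11.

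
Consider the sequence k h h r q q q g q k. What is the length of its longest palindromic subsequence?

Using dp[i][j] = 2 + dp[i+1][j−1] if the ends match, else max(dp[i+1][j], dp[i][j−1]):
dp[1][10] = 6. A witness is kqqqqk at positions 1,5,6,7,9,10.

6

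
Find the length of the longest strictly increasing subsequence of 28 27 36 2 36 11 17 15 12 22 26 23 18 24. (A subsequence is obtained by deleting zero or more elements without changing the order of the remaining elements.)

6

Let dp[i] be the longest increasing subsequence ending at position i. Then dp = [1, 1, 2, 1, 2, 2, 3, 3, 3, 4, 5, 5, 4, 6].
The maximum is 6; one witness is 2, 11, 17, 22, 23, 24 at positions 4,6,7,10,12,14.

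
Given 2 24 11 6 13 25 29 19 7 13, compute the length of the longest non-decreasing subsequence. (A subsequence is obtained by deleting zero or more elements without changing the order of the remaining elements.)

Let dp[i] be the longest non-decreasing subsequence ending at position i. Then dp = [1, 2, 2, 2, 3, 4, 5, 4, 3, 4].
The maximum is 5; one witness is 2, 11, 13, 25, 29 at positions 1,3,5,6,7.

5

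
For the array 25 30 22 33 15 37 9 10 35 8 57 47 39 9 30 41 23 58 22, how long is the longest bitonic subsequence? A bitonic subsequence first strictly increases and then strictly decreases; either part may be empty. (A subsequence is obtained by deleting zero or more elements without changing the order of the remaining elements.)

10

One longest bitonic subsequence is 25, 30, 33, 37, 57, 47, 39, 30, 23, 22 (positions 1,2,4,6,11,12,13,15,17,19): it rises to 57 then falls. Length 10 is optimal.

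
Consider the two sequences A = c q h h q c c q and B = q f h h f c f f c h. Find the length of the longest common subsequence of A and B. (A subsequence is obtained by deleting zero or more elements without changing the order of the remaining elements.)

5

Backtracking the LCS table gives one alignment: q (A2,B1) → h (A3,B3) → h (A4,B4) → c (A6,B6) → c (A7,B9).
So the longest common subsequence has length 5.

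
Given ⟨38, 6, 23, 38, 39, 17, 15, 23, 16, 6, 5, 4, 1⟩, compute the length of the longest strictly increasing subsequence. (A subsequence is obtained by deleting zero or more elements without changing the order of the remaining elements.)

4

Scanning left to right, the best length ending at each element is: 38→1, 6→1, 23→2, 38→3, 39→4, 17→2, 15→2, 23→3, 16→3, 6→1, 5→1, 4→1, 1→1.
So the longest increasing subsequence has length 4, e.g. 6, 23, 38, 39.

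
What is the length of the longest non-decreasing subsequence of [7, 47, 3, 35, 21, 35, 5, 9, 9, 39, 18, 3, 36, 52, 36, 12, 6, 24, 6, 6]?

Let dp[i] be the longest non-decreasing subsequence ending at position i. Then dp = [1, 2, 1, 2, 2, 3, 2, 3, 4, 5, 5, 2, 6, 7, 7, 5, 3, 6, 4, 5].
The maximum is 7; one witness is 3, 5, 9, 9, 18, 36, 52 at positions 3,7,8,9,11,13,14.

7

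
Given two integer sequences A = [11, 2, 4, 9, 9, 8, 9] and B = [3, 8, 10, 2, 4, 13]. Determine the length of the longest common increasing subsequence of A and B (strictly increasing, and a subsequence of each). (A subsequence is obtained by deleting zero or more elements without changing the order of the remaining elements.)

For each value that appears in both, track the longest common increasing run ending there.
The best achievable length is 2; one witness is 2, 4 (A-positions 2,3, B-positions 4,5).

2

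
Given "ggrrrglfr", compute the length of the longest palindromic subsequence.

Using dp[i][j] = 2 + dp[i+1][j−1] if the ends match, else max(dp[i+1][j], dp[i][j−1]):
dp[1][9] = 5. A witness is grrrg at positions 2,3,4,5,6.

5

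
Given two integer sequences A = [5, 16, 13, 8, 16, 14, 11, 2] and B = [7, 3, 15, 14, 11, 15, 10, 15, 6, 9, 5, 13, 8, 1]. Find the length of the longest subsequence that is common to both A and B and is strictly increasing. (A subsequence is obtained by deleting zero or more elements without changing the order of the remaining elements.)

For each value that appears in both, track the longest common increasing run ending there.
The best achievable length is 2; one witness is 5, 13 (A-positions 1,3, B-positions 11,12).

2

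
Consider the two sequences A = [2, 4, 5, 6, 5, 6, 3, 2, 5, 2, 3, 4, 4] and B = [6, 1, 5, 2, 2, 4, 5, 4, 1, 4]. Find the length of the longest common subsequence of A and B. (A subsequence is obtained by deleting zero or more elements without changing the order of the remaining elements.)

6

Backtracking the LCS table gives one alignment: 6 (A4,B1) → 5 (A5,B3) → 2 (A8,B5) → 5 (A9,B7) → 4 (A12,B8) → 4 (A13,B10).
So the longest common subsequence has length 6.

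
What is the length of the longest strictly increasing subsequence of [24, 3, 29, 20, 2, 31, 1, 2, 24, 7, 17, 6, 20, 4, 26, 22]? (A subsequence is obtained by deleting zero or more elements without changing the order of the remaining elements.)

6

One longest increasing subsequence is 1, 2, 7, 17, 20, 26 (positions 7,8,10,11,13,15), of length 6; no longer one exists.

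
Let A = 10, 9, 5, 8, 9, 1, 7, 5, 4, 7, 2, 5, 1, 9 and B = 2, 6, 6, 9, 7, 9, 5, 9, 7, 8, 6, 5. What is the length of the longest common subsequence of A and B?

5

A longest common subsequence is 9, 5, 9, 7, 5 (length 5); the LCS DP confirms no longer common subsequence exists.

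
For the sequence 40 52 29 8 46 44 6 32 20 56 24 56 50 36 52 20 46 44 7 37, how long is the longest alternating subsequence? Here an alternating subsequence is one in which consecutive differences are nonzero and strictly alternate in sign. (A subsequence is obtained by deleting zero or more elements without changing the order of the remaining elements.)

16

Track the best alternating length ending on an up-step vs a down-step at each position: up/down = 1/1, 2/1, 1/3, 1/3, 4/3, 4/5, 1/5, 6/5, 6/7, 8/1, 8/9, 10/1, 10/11, 10/11, 12/11, 6/13, 14/13, 14/15, 6/15, 16/15.
The maximum over both is 16; one such subsequence is 40, 52, 29, 46, 6, 32, 20, 56, 24, 56, 50, 52, 20, 46, 7, 37.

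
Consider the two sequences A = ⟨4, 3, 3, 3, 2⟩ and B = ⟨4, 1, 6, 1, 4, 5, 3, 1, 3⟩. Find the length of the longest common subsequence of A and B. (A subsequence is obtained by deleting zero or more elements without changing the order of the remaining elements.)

3

A longest common subsequence is 4, 3, 3 (length 3); the LCS DP confirms no longer common subsequence exists.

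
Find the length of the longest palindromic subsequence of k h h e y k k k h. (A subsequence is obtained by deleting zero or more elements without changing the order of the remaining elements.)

Using dp[i][j] = 2 + dp[i+1][j−1] if the ends match, else max(dp[i+1][j], dp[i][j−1]):
dp[1][9] = 5. A witness is hkkkh at positions 2,6,7,8,9.

5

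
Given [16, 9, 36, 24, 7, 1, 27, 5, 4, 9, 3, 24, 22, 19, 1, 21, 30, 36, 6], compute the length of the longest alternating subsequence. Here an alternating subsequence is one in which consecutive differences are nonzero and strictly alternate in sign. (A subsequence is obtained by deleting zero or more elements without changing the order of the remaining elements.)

Track the best alternating length ending on an up-step vs a down-step at each position: up/down = 1/1, 1/2, 3/1, 3/4, 1/4, 1/4, 5/4, 5/6, 5/6, 7/6, 5/8, 9/6, 9/10, 9/10, 1/10, 11/10, 11/4, 11/1, 11/12.
The maximum over both is 12; one such subsequence is 16, 9, 36, 24, 27, 5, 9, 3, 24, 19, 21, 6.

12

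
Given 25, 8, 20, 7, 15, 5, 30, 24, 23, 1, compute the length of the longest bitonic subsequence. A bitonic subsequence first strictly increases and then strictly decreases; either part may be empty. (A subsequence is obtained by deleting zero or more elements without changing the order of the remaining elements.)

6

One longest bitonic subsequence is 8, 20, 30, 24, 23, 1 (positions 2,3,7,8,9,10): it rises to 30 then falls. Length 6 is optimal.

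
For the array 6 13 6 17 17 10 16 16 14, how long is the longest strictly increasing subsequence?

Let dp[i] be the longest increasing subsequence ending at position i. Then dp = [1, 2, 1, 3, 3, 2, 3, 3, 3].
The maximum is 3; one witness is 6, 13, 17 at positions 1,2,4.

3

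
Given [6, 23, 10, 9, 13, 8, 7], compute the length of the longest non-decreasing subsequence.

One longest non-decreasing subsequence is 6, 10, 13 (positions 1,3,5), of length 3; no longer one exists.

3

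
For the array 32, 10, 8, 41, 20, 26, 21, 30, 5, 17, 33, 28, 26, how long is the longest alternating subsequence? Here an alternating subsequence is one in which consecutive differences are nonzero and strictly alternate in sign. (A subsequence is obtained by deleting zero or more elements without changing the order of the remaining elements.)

A longest alternating subsequence is 32, 10, 41, 20, 26, 21, 30, 5, 33, 28 (positions 1,2,4,5,6,7,8,9,11,12); its 9 consecutive differences strictly alternate in sign, and length 10 is optimal.

10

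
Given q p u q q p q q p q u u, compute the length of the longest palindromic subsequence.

One longest palindromic subsequence is qpqqpqqpq (positions 1,2,4,5,6,7,8,9,10); it reads the same forward and backward, and the interval DP gives dp[1][12] = 9.

9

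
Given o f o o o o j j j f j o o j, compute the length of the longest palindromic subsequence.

One longest palindromic subsequence is oojjjjoo (positions 5,6,7,8,9,11,12,13); it reads the same forward and backward, and the interval DP gives dp[1][14] = 8.

8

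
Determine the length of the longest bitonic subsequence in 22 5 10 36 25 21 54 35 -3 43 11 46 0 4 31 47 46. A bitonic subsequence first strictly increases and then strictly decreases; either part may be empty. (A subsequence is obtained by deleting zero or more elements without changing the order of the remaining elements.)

8

Let inc[i] be the LIS ending at i and dec[i] the longest strictly decreasing subsequence starting at i. inc = [1, 1, 2, 3, 3, 3, 4, 4, 1, 5, 3, 6, 2, 3, 4, 7, 6], dec = [4, 2, 2, 5, 4, 3, 4, 3, 1, 3, 2, 2, 1, 1, 1, 2, 1].
max_i inc[i]+dec[i]−1 = 8, with one witness 5, 10, 25, 35, 43, 46, 47, 46.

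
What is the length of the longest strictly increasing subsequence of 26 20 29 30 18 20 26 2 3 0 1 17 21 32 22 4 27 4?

6

Scanning left to right, the best length ending at each element is: 26→1, 20→1, 29→2, 30→3, 18→1, 20→2, 26→3, 2→1, 3→2, 0→1, 1→2, 17→3, 21→4, 32→5, 22→5, 4→3, 27→6, 4→3.
So the longest increasing subsequence has length 6, e.g. 2, 3, 17, 21, 22, 27.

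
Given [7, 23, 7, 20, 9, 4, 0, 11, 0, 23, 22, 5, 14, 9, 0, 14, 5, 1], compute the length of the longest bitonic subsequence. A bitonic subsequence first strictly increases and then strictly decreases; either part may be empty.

Let inc[i] be the LIS ending at i and dec[i] the longest strictly decreasing subsequence starting at i. inc = [1, 2, 1, 2, 2, 1, 1, 3, 1, 4, 4, 2, 4, 3, 1, 4, 2, 2], dec = [3, 6, 3, 5, 3, 2, 1, 4, 1, 6, 5, 2, 4, 3, 1, 3, 2, 1].
max_i inc[i]+dec[i]−1 = 9, with one witness 7, 9, 11, 23, 22, 14, 9, 5, 1.

9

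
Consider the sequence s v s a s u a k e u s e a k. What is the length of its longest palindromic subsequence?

One longest palindromic subsequence is asueusa (positions 4,5,6,9,10,11,13); it reads the same forward and backward, and the interval DP gives dp[1][14] = 7.

7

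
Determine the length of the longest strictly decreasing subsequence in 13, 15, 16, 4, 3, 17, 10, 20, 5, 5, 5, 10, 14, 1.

4

Let dp[i] be the longest decreasing subsequence ending at position i. Then dp = [1, 1, 1, 2, 3, 1, 2, 1, 3, 3, 3, 2, 2, 4].
The maximum is 4; one witness is 13, 4, 3, 1 at positions 1,4,5,14.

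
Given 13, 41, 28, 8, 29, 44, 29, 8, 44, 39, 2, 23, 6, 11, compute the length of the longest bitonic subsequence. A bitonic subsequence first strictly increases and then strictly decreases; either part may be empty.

7

One longest bitonic subsequence is 13, 28, 29, 44, 39, 23, 11 (positions 1,3,5,6,10,12,14): it rises to 44 then falls. Length 7 is optimal.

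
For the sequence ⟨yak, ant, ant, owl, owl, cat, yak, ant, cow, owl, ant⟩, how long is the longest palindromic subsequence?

One longest palindromic subsequence is ant ant owl owl ant ant (positions 2,3,4,5,8,11); it reads the same forward and backward, and the interval DP gives dp[1][11] = 6.

6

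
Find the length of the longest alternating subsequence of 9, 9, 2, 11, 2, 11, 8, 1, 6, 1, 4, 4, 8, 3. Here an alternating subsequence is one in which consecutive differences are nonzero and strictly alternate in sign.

10

A longest alternating subsequence is 9, 2, 11, 2, 11, 1, 6, 1, 4, 3 (positions 1,3,4,5,6,8,9,10,11,14); its 9 consecutive differences strictly alternate in sign, and length 10 is optimal.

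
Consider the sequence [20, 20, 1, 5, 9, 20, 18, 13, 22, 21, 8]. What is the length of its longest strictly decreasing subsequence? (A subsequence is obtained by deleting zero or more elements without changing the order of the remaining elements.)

4

Scanning left to right, the best length ending at each element is: 20→1, 20→1, 1→2, 5→2, 9→2, 20→1, 18→2, 13→3, 22→1, 21→2, 8→4.
So the longest decreasing subsequence has length 4, e.g. 20, 18, 13, 8.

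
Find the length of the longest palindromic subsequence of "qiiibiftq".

One longest palindromic subsequence is qiiiiq (positions 1,2,3,4,6,9); it reads the same forward and backward, and the interval DP gives dp[1][9] = 6.

6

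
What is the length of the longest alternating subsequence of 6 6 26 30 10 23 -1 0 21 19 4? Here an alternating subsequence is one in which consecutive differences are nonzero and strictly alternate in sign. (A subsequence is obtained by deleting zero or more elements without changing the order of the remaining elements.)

7

Track the best alternating length ending on an up-step vs a down-step at each position: up/down = 1/1, 1/1, 2/1, 2/1, 2/3, 4/3, 1/5, 6/5, 6/5, 6/7, 6/7.
The maximum over both is 7; one such subsequence is 6, 26, 10, 23, -1, 21, 19.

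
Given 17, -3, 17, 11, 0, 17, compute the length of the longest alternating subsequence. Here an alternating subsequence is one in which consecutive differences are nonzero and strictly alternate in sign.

Track the best alternating length ending on an up-step vs a down-step at each position: up/down = 1/1, 1/2, 3/1, 3/4, 3/4, 5/1.
The maximum over both is 5; one such subsequence is 17, -3, 17, 11, 17.

5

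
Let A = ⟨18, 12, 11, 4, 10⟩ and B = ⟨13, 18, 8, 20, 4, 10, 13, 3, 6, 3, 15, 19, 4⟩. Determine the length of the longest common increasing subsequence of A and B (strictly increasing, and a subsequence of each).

A longest common strictly increasing subsequence is 4, 10 (length 2); it appears in order in both A and B, and no longer such subsequence exists.

2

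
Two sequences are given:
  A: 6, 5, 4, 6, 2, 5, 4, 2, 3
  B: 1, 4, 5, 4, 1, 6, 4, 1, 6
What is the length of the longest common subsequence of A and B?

A longest common subsequence is 5, 4, 6, 4 (length 4); the LCS DP confirms no longer common subsequence exists.

4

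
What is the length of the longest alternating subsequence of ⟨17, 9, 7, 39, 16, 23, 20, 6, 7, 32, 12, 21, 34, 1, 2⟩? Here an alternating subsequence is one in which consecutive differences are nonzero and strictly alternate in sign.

11

A longest alternating subsequence is 17, 9, 39, 16, 23, 20, 32, 12, 21, 1, 2 (positions 1,2,4,5,6,7,10,11,12,14,15); its 10 consecutive differences strictly alternate in sign, and length 11 is optimal.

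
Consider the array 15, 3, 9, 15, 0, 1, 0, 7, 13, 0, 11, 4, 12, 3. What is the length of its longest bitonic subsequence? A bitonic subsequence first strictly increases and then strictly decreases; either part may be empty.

One longest bitonic subsequence is 3, 9, 15, 13, 11, 4, 3 (positions 2,3,4,9,11,12,14): it rises to 15 then falls. Length 7 is optimal.

7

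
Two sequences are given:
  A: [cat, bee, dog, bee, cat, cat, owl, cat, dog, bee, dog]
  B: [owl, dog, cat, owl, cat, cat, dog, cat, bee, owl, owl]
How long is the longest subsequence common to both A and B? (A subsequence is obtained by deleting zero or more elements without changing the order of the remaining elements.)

Backtracking the LCS table gives one alignment: dog (A3,B2) → cat (A5,B3) → cat (A6,B5) → cat (A8,B6) → dog (A9,B7) → bee (A10,B9).
So the longest common subsequence has length 6.

6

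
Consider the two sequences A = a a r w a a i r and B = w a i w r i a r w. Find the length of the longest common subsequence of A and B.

4

Backtracking the LCS table gives one alignment: a (A1,B2) → a (A2,B7) → r (A3,B8) → w (A4,B9).
So the longest common subsequence has length 4.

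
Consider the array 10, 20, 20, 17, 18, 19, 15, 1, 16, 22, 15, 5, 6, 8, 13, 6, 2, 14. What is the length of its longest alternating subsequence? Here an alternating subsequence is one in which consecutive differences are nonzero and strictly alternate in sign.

10

A longest alternating subsequence is 10, 20, 17, 18, 15, 16, 5, 8, 6, 14 (positions 1,2,4,5,7,9,12,14,16,18); its 9 consecutive differences strictly alternate in sign, and length 10 is optimal.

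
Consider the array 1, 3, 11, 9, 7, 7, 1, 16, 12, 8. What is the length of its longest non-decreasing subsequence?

Let dp[i] be the longest non-decreasing subsequence ending at position i. Then dp = [1, 2, 3, 3, 3, 4, 2, 5, 5, 5].
The maximum is 5; one witness is 1, 3, 7, 7, 16 at positions 1,2,5,6,8.

5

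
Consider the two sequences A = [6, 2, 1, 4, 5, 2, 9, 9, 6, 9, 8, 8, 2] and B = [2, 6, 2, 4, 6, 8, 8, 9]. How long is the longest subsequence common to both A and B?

Backtracking the LCS table gives one alignment: 6 (A1,B2) → 2 (A2,B3) → 4 (A4,B4) → 6 (A9,B5) → 8 (A11,B6) → 8 (A12,B7).
So the longest common subsequence has length 6.

6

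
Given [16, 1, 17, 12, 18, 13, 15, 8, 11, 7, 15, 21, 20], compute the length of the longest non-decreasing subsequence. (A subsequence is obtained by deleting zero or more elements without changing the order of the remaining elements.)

6

Let dp[i] be the longest non-decreasing subsequence ending at position i. Then dp = [1, 1, 2, 2, 3, 3, 4, 2, 3, 2, 5, 6, 6].
The maximum is 6; one witness is 1, 12, 13, 15, 15, 21 at positions 2,4,6,7,11,12.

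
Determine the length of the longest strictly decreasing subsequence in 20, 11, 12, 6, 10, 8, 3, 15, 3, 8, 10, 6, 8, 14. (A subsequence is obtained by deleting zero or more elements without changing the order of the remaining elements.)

Let dp[i] be the longest decreasing subsequence ending at position i. Then dp = [1, 2, 2, 3, 3, 4, 5, 2, 5, 4, 3, 5, 4, 3].
The maximum is 5; one witness is 20, 11, 10, 8, 3 at positions 1,2,5,6,7.

5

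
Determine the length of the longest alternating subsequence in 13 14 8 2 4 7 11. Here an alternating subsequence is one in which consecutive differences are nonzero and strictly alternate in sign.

4

A longest alternating subsequence is 13, 14, 2, 4 (positions 1,2,4,5); its 3 consecutive differences strictly alternate in sign, and length 4 is optimal.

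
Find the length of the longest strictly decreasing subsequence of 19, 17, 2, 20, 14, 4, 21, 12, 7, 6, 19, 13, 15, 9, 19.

Let dp[i] be the longest decreasing subsequence ending at position i. Then dp = [1, 2, 3, 1, 3, 4, 1, 4, 5, 6, 2, 4, 3, 5, 2].
The maximum is 6; one witness is 19, 17, 14, 12, 7, 6 at positions 1,2,5,8,9,10.

6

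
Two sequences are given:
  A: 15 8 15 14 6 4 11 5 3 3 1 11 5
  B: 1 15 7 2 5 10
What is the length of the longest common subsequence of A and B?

A longest common subsequence is 15, 5 (length 2); the LCS DP confirms no longer common subsequence exists.

2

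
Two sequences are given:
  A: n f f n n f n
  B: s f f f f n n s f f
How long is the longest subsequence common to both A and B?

A longest common subsequence is ffnnf (length 5); the LCS DP confirms no longer common subsequence exists.

5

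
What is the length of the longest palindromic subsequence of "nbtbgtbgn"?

7

Using dp[i][j] = 2 + dp[i+1][j−1] if the ends match, else max(dp[i+1][j], dp[i][j−1]):
dp[1][9] = 7. A witness is nbtgtbn at positions 1,2,3,5,6,7,9.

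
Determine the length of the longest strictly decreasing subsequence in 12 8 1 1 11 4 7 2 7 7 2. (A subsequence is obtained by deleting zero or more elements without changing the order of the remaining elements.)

4

Let dp[i] be the longest decreasing subsequence ending at position i. Then dp = [1, 2, 3, 3, 2, 3, 3, 4, 3, 3, 4].
The maximum is 4; one witness is 12, 8, 4, 2 at positions 1,2,6,8.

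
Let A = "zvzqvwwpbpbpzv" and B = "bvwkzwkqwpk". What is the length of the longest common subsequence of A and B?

5

A longest common subsequence is vzqwp (length 5); the LCS DP confirms no longer common subsequence exists.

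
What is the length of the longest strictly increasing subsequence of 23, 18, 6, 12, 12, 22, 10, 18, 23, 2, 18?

4

Scanning left to right, the best length ending at each element is: 23→1, 18→1, 6→1, 12→2, 12→2, 22→3, 10→2, 18→3, 23→4, 2→1, 18→3.
So the longest increasing subsequence has length 4, e.g. 6, 12, 22, 23.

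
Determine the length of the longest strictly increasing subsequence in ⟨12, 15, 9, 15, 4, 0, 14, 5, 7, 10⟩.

Let dp[i] be the longest increasing subsequence ending at position i. Then dp = [1, 2, 1, 2, 1, 1, 2, 2, 3, 4].
The maximum is 4; one witness is 4, 5, 7, 10 at positions 5,8,9,10.

4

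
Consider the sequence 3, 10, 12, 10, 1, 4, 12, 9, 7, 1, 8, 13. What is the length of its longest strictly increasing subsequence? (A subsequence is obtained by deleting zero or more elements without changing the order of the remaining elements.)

5

One longest increasing subsequence is 3, 4, 7, 8, 13 (positions 1,6,9,11,12), of length 5; no longer one exists.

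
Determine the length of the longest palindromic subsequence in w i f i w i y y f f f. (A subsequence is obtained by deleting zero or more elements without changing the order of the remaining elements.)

One longest palindromic subsequence is fiwif (positions 3,4,5,6,11); it reads the same forward and backward, and the interval DP gives dp[1][11] = 5.

5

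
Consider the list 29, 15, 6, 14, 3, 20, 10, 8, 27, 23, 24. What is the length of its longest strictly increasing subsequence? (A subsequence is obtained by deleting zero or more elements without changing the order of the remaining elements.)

Let dp[i] be the longest increasing subsequence ending at position i. Then dp = [1, 1, 1, 2, 1, 3, 2, 2, 4, 4, 5].
The maximum is 5; one witness is 6, 14, 20, 23, 24 at positions 3,4,6,10,11.

5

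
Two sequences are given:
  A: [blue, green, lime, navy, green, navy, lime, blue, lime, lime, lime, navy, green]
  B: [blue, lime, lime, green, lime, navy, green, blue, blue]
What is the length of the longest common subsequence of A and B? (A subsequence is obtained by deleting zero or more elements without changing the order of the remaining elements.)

A longest common subsequence is blue, green, lime, navy, green, blue (length 6); the LCS DP confirms no longer common subsequence exists.

6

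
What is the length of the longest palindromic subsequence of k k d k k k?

5

One longest palindromic subsequence is kkkkk (positions 1,2,4,5,6); it reads the same forward and backward, and the interval DP gives dp[1][6] = 5.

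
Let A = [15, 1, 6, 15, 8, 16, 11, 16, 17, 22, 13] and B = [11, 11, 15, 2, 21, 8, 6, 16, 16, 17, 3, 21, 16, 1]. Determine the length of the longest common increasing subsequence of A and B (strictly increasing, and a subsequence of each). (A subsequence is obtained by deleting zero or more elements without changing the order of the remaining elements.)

A longest common strictly increasing subsequence is 15, 16, 17 (length 3); it appears in order in both A and B, and no longer such subsequence exists.

3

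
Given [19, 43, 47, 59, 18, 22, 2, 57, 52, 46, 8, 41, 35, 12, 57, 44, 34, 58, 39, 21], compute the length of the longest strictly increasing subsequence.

Let dp[i] be the longest increasing subsequence ending at position i. Then dp = [1, 2, 3, 4, 1, 2, 1, 4, 4, 3, 2, 3, 3, 3, 5, 4, 4, 6, 5, 4].
The maximum is 6; one witness is 19, 43, 47, 52, 57, 58 at positions 1,2,3,9,15,18.

6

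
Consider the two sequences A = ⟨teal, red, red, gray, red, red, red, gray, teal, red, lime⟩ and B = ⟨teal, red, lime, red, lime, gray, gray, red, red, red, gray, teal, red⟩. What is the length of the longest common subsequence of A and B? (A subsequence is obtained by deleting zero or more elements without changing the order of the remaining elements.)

A longest common subsequence is teal, red, red, gray, red, red, red, gray, teal, red (length 10); the LCS DP confirms no longer common subsequence exists.

10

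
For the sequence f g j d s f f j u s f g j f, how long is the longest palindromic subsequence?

8

One longest palindromic subsequence is fjsffsjf (positions 1,3,5,6,7,10,13,14); it reads the same forward and backward, and the interval DP gives dp[1][14] = 8.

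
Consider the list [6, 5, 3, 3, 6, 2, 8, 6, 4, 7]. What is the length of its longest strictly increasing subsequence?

Let dp[i] be the longest increasing subsequence ending at position i. Then dp = [1, 1, 1, 1, 2, 1, 3, 2, 2, 3].
The maximum is 3; one witness is 5, 6, 8 at positions 2,5,7.

3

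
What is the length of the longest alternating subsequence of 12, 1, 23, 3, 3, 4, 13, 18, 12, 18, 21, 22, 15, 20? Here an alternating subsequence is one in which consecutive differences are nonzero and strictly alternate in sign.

Track the best alternating length ending on an up-step vs a down-step at each position: up/down = 1/1, 1/2, 3/1, 3/4, 3/4, 5/4, 5/4, 5/4, 5/6, 7/4, 7/4, 7/4, 7/8, 9/8.
The maximum over both is 9; one such subsequence is 12, 1, 23, 3, 13, 12, 18, 15, 20.

9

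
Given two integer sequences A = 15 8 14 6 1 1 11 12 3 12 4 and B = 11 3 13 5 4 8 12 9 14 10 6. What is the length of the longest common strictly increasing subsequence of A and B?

For each value that appears in both, track the longest common increasing run ending there.
The best achievable length is 2; one witness is 3, 4 (A-positions 9,11, B-positions 2,5).

2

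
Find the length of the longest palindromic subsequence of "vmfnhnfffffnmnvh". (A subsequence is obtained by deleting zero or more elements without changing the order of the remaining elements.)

11

One longest palindromic subsequence is vnnfffffnnv (positions 1,4,6,7,8,9,10,11,12,14,15); it reads the same forward and backward, and the interval DP gives dp[1][16] = 11.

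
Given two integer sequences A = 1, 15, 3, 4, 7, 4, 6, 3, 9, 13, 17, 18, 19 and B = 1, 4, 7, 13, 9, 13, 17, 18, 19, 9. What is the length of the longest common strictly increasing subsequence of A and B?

For each value that appears in both, track the longest common increasing run ending there.
The best achievable length is 8; one witness is 1, 4, 7, 9, 13, 17, 18, 19 (A-positions 1,4,5,9,10,11,12,13, B-positions 1,2,3,5,6,7,8,9).

8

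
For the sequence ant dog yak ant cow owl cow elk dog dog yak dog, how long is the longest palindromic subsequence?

7

One longest palindromic subsequence is dog yak cow owl cow yak dog (positions 2,3,5,6,7,11,12); it reads the same forward and backward, and the interval DP gives dp[1][12] = 7.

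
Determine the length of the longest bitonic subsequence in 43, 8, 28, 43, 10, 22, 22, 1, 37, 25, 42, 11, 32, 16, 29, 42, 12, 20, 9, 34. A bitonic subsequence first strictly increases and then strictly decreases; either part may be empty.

9

One longest bitonic subsequence is 8, 10, 22, 37, 42, 32, 29, 20, 9 (positions 2,5,6,9,11,13,15,18,19): it rises to 42 then falls. Length 9 is optimal.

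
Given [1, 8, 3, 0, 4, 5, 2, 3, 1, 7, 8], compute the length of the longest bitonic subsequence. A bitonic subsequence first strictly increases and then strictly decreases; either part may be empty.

6

Let inc[i] be the LIS ending at i and dec[i] the longest strictly decreasing subsequence starting at i. inc = [1, 2, 2, 1, 3, 4, 2, 3, 2, 5, 6], dec = [2, 4, 3, 1, 3, 3, 2, 2, 1, 1, 1].
max_i inc[i]+dec[i]−1 = 6, with one witness 1, 3, 4, 5, 3, 1.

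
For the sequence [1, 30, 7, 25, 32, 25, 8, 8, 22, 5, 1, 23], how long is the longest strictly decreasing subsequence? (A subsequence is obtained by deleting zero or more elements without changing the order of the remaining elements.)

Let dp[i] be the longest decreasing subsequence ending at position i. Then dp = [1, 1, 2, 2, 1, 2, 3, 3, 3, 4, 5, 3].
The maximum is 5; one witness is 30, 25, 8, 5, 1 at positions 2,4,7,10,11.

5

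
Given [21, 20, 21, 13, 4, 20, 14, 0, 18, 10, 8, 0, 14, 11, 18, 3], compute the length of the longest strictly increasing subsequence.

One longest increasing subsequence is 4, 10, 14, 18 (positions 5,10,13,15), of length 4; no longer one exists.

4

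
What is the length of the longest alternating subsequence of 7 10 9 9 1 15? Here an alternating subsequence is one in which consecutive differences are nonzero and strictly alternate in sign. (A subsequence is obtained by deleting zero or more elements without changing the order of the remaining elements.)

Track the best alternating length ending on an up-step vs a down-step at each position: up/down = 1/1, 2/1, 2/3, 2/3, 1/3, 4/1.
The maximum over both is 4; one such subsequence is 7, 10, 9, 15.

4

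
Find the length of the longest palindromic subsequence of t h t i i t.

4

One longest palindromic subsequence is tiit (positions 1,4,5,6); it reads the same forward and backward, and the interval DP gives dp[1][6] = 4.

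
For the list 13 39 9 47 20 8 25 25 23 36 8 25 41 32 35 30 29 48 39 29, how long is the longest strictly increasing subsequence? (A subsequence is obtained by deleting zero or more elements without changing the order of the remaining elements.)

7

Let dp[i] be the longest increasing subsequence ending at position i. Then dp = [1, 2, 1, 3, 2, 1, 3, 3, 3, 4, 1, 4, 5, 5, 6, 5, 5, 7, 7, 5].
The maximum is 7; one witness is 13, 20, 23, 25, 32, 35, 48 at positions 1,5,9,12,14,15,18.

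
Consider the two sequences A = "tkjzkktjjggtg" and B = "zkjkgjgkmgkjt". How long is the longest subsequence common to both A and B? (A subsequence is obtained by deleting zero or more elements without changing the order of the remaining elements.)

A longest common subsequence is kjkjggt (length 7); the LCS DP confirms no longer common subsequence exists.

7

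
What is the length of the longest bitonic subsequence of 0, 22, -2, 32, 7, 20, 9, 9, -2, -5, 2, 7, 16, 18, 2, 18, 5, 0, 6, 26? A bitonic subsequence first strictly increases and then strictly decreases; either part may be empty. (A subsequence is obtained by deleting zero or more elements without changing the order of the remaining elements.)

8

One longest bitonic subsequence is 0, 22, 32, 20, 9, 7, 5, 0 (positions 1,2,4,6,8,12,17,18): it rises to 32 then falls. Length 8 is optimal.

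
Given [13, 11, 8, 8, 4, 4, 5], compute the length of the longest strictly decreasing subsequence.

Scanning left to right, the best length ending at each element is: 13→1, 11→2, 8→3, 8→3, 4→4, 4→4, 5→4.
So the longest decreasing subsequence has length 4, e.g. 13, 11, 8, 4.

4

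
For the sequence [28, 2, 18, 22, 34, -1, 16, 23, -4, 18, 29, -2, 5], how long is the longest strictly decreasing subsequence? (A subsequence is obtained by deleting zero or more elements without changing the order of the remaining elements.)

One longest decreasing subsequence is 28, 2, -1, -4 (positions 1,2,6,9), of length 4; no longer one exists.

4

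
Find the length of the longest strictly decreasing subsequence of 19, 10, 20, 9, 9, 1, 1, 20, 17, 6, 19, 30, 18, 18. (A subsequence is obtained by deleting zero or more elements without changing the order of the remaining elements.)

One longest decreasing subsequence is 19, 10, 9, 1 (positions 1,2,4,6), of length 4; no longer one exists.

4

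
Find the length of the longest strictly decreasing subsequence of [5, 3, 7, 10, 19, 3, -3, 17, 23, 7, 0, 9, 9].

Scanning left to right, the best length ending at each element is: 5→1, 3→2, 7→1, 10→1, 19→1, 3→2, -3→3, 17→2, 23→1, 7→3, 0→4, 9→3, 9→3.
So the longest decreasing subsequence has length 4, e.g. 19, 17, 7, 0.

4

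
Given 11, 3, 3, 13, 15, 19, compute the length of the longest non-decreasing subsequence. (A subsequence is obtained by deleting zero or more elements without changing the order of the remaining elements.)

Let dp[i] be the longest non-decreasing subsequence ending at position i. Then dp = [1, 1, 2, 3, 4, 5].
The maximum is 5; one witness is 3, 3, 13, 15, 19 at positions 2,3,4,5,6.

5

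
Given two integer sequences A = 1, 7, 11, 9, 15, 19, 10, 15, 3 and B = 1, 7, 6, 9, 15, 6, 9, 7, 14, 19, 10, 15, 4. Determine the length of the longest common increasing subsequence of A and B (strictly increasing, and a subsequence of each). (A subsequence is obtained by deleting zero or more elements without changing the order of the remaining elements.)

5

A longest common strictly increasing subsequence is 1, 7, 9, 15, 19 (length 5); it appears in order in both A and B, and no longer such subsequence exists.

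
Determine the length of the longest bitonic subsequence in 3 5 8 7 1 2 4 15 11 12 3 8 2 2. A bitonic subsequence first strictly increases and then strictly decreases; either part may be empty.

7

One longest bitonic subsequence is 3, 5, 8, 7, 4, 3, 2 (positions 1,2,3,4,7,11,14): it rises to 8 then falls. Length 7 is optimal.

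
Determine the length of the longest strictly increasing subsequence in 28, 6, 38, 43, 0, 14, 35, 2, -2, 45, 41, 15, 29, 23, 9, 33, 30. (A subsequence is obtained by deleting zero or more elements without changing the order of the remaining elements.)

Let dp[i] be the longest increasing subsequence ending at position i. Then dp = [1, 1, 2, 3, 1, 2, 3, 2, 1, 4, 4, 3, 4, 4, 3, 5, 5].
The maximum is 5; one witness is 6, 14, 15, 29, 33 at positions 2,6,12,13,16.

5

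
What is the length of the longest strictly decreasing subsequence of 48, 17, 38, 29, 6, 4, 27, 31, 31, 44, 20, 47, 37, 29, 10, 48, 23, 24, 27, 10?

Let dp[i] be the longest decreasing subsequence ending at position i. Then dp = [1, 2, 2, 3, 4, 5, 4, 3, 3, 2, 5, 2, 3, 4, 6, 1, 5, 5, 5, 6].
The maximum is 6; one witness is 48, 38, 29, 27, 20, 10 at positions 1,3,4,7,11,15.

6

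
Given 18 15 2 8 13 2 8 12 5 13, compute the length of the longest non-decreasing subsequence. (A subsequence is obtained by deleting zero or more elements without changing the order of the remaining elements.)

Let dp[i] be the longest non-decreasing subsequence ending at position i. Then dp = [1, 1, 1, 2, 3, 2, 3, 4, 3, 5].
The maximum is 5; one witness is 2, 8, 8, 12, 13 at positions 3,4,7,8,10.

5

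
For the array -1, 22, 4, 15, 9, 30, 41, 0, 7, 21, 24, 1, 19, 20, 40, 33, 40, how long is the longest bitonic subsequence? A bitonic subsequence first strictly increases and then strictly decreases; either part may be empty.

Let inc[i] be the LIS ending at i and dec[i] the longest strictly decreasing subsequence starting at i. inc = [1, 2, 2, 3, 3, 4, 5, 2, 3, 4, 5, 3, 4, 5, 6, 6, 7], dec = [1, 5, 2, 4, 3, 3, 3, 1, 2, 2, 2, 1, 1, 1, 2, 1, 1].
max_i inc[i]+dec[i]−1 = 7, with one witness -1, 4, 15, 30, 41, 40, 33.

7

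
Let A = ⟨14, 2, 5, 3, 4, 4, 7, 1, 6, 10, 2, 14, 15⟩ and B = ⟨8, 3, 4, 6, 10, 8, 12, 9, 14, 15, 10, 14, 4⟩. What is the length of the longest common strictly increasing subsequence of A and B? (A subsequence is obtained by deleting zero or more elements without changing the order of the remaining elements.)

6

For each value that appears in both, track the longest common increasing run ending there.
The best achievable length is 6; one witness is 3, 4, 6, 10, 14, 15 (A-positions 4,5,9,10,12,13, B-positions 2,3,4,5,9,10).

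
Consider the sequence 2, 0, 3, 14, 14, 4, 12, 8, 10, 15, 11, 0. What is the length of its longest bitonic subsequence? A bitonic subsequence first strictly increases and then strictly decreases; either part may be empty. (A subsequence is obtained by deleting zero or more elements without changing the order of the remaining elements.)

8

One longest bitonic subsequence is 2, 3, 4, 8, 10, 15, 11, 0 (positions 1,3,6,8,9,10,11,12): it rises to 15 then falls. Length 8 is optimal.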